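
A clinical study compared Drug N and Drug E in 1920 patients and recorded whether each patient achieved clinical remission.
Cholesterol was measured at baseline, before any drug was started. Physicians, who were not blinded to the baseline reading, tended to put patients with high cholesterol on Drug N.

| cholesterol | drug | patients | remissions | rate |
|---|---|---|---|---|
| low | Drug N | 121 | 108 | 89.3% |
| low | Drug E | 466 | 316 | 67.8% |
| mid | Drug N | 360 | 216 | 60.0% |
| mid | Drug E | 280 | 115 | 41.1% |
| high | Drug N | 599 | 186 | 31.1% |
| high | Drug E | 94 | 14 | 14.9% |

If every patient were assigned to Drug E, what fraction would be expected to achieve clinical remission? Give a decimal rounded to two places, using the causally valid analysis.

The imbalance in cholesterol arose from how patients were allocated, not from anything the drug did; and cholesterol independently affects the outcome. The pooled gap is confounded — condition on cholesterol.
Standardising Drug E to the population cholesterol mix: 0.306·316/466 + 0.333·115/280 + 0.361·14/94 = 0.398.

0.40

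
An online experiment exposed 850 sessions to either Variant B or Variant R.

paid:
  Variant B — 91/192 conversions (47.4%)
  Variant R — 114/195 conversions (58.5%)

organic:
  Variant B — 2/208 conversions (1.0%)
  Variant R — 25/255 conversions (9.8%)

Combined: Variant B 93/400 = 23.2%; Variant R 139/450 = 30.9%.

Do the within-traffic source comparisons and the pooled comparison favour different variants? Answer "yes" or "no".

Within each traffic source level (paid 47.4% vs 58.5%; organic 1.0% vs 9.8%), Variant R has the higher rate every time. Pooled: 23.2% vs 30.9% — Variant R has the higher rate overall. They agree.

no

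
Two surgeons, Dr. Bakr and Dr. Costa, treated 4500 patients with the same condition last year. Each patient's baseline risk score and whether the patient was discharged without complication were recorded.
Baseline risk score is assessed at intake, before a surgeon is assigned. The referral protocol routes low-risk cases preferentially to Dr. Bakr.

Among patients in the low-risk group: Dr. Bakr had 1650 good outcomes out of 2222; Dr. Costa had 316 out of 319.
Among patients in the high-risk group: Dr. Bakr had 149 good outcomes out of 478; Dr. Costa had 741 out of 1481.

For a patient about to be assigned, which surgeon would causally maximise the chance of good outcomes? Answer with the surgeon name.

Dr. Costa

Here baseline risk score is a common cause — it drives both which surgeon a case falls under and the outcome. The crude comparison mixes populations; the stratum-specific rates are the causally relevant ones.
Within each level — low-risk: 74.3% vs 99.1%; high-risk: 31.2% vs 50.0% — Dr. Costa is higher every time.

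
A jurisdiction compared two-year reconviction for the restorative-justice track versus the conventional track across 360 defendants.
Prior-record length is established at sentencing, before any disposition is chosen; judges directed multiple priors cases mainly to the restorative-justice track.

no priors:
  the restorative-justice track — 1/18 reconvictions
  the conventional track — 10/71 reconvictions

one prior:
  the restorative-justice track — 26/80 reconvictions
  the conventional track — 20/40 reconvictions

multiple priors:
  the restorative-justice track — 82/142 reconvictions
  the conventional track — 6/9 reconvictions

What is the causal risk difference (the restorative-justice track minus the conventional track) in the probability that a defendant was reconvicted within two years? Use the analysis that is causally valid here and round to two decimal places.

-0.12

Here prior-record length is a common cause — it drives both which disposition a case falls under and the outcome. The crude comparison mixes populations; the stratum-specific rates are the causally relevant ones.
Adjusting over the population distribution of prior-record length: 0.247·(0.056−0.141) + 0.333·(0.325−0.500) + 0.419·(0.577−0.667) = -0.117.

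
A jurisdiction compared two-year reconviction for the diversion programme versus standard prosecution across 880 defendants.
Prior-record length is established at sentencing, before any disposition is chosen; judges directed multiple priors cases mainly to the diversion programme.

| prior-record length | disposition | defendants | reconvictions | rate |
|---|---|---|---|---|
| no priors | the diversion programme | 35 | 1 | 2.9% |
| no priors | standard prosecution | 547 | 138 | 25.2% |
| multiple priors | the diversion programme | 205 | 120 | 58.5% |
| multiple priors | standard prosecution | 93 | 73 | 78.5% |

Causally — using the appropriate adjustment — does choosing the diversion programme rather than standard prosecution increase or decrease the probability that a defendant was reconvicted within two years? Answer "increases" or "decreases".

Within every prior-record length level the diversion programme has the lower rate, yet pooled standard prosecution does — Simpson's reversal.
Nothing the disposition does changes prior-record length; the imbalance is an allocation artefact. With prior-record length also predicting the outcome, the pooled figure is confounded, and the within-stratum comparison is the causal one.
Within each level — no priors: 2.9% vs 25.2%; multiple priors: 58.5% vs 78.5% — the diversion programme is lower every time.

decreases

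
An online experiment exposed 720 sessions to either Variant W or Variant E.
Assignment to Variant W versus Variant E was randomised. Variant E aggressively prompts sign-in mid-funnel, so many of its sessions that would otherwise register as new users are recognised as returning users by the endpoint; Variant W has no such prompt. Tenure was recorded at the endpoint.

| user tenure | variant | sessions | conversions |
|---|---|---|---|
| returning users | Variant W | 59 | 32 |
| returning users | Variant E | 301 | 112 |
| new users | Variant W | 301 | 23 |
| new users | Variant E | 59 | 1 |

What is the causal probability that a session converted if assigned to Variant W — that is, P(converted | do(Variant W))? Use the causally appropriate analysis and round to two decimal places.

The stratified and pooled comparisons disagree (Variant W wins within each user tenure; Variant E wins overall), so the answer turns on the causal role of user tenure.
The distribution of user tenure is itself part of what the variant does — it is an intermediate outcome. Holding it fixed would remove that part of the effect; the total effect is the pooled difference.
So P(outcome | do(Variant W)) is just the pooled rate for Variant W: 55/360 = 0.153.

0.15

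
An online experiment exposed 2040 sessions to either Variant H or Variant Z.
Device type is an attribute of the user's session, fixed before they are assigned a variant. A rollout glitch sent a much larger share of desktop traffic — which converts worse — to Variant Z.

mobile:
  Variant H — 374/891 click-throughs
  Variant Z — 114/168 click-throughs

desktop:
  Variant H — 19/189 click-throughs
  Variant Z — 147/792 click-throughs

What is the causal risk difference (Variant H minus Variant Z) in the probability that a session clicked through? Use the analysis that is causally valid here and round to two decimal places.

Device type differs across variants for reasons unrelated to any effect of the variant itself, and it separately predicts the outcome — a classic confounder. We must compare within device type levels.
Adjusting over the population distribution of device type: 0.519·(0.420−0.679) + 0.481·(0.101−0.186) = -0.175.

-0.18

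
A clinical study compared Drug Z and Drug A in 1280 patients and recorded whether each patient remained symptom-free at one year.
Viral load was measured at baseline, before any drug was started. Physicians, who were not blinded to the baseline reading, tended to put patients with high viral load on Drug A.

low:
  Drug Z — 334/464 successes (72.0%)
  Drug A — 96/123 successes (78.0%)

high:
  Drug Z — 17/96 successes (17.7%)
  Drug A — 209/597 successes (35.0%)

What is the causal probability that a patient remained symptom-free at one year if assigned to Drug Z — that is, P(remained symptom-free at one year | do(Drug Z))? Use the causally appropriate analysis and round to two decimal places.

Within every viral load level Drug A has the higher rate, yet pooled Drug Z does — Simpson's reversal.
Viral load satisfies the back-door criterion: it is not a descendant of the drug, and it blocks the spurious path from drug to outcome. Adjusting for it (i.e., using the within-viral load rates) gives the causal effect.
Standardising Drug Z to the population viral load mix: 0.459·334/464 + 0.541·17/96 = 0.426.

0.43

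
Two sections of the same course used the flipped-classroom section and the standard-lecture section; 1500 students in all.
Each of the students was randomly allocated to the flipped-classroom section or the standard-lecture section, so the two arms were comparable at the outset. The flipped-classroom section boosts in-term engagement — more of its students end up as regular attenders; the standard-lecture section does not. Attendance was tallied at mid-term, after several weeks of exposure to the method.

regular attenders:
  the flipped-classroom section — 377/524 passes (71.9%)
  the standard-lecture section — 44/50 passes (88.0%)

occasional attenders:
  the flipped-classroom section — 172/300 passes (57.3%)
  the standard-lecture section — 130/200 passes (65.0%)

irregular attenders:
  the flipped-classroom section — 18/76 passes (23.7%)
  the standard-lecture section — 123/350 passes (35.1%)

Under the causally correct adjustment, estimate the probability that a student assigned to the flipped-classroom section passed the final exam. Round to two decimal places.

0.63

Within every mid-term attendance level the standard-lecture section has the higher rate, yet pooled the flipped-classroom section does — Simpson's reversal.
Stratifying would compare teaching methods among students the teaching methods themselves sorted into mid-term attendance groups — a form of selection on an intermediate. The unconditioned pooled rates give the total causal effect.
So P(outcome | do(the flipped-classroom section)) is just the pooled rate for the flipped-classroom section: 567/900 = 0.630.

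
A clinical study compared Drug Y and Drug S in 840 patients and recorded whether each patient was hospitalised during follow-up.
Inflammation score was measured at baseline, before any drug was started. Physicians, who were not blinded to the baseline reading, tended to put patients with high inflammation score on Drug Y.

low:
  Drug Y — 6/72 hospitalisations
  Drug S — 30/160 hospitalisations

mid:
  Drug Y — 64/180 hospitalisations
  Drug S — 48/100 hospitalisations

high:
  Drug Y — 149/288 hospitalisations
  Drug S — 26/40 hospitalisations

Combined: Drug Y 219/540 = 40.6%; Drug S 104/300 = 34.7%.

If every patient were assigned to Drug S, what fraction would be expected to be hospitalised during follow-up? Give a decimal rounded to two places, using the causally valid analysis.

0.47

Inflammation score satisfies the back-door criterion: it is not a descendant of the drug, and it blocks the spurious path from drug to outcome. Adjusting for it (i.e., using the within-inflammation score rates) gives the causal effect.
Standardising Drug S to the population inflammation score mix: 0.276·30/160 + 0.333·48/100 + 0.390·26/40 = 0.466.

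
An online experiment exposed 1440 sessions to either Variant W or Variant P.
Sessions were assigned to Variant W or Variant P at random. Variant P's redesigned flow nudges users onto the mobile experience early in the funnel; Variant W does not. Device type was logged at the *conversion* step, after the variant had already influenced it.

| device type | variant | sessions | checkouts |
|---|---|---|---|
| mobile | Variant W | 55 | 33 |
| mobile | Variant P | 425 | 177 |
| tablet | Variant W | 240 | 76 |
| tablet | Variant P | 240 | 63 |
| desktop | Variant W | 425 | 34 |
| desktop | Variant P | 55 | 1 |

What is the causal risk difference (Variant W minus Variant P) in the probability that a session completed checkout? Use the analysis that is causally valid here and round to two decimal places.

Stratifying would compare variants among sessions the variants themselves sorted into device type groups — a form of selection on an intermediate. The unconditioned pooled rates give the total causal effect.
The causal difference is the pooled difference: 0.199 − 0.335 = -0.136.

-0.14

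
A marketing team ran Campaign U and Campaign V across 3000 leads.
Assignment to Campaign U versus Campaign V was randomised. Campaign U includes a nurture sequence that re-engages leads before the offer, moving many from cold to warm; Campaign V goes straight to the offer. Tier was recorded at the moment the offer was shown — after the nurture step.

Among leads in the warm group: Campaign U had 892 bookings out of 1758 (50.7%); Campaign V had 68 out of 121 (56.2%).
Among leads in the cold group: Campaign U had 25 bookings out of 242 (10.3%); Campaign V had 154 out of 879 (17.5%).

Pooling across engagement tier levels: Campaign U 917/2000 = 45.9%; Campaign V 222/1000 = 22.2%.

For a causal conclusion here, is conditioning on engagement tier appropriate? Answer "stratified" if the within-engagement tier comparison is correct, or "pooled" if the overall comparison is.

Campaign V is higher inside every engagement tier stratum but Campaign U is higher in aggregate. Whether to stratify depends on how engagement tier relates to the campaign.
Engagement tier here is a post-treatment variable shaped by the campaign; conditioning on it would introduce bias rather than remove it. The overall comparison is the causal one.
Pooled: Campaign U 45.9% vs Campaign V 22.2%; Campaign U is higher overall.

pooled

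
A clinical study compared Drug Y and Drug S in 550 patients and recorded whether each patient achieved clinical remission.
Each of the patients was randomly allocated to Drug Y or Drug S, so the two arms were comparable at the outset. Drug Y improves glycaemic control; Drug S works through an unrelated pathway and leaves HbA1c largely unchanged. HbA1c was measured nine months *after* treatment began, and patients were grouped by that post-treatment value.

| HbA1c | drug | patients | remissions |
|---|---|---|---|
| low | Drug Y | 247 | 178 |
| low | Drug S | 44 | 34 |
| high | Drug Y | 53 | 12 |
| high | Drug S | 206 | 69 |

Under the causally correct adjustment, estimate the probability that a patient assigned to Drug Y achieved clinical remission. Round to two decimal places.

0.63

Drug S is higher inside every HbA1c stratum but Drug Y is higher in aggregate. Whether to stratify depends on how HbA1c relates to the drug.
Because the drug influences HbA1c, HbA1c is a post-treatment mediator, not a confounder. Stratifying on it would bias the estimate; the causal effect is the crude pooled difference.
So P(outcome | do(Drug Y)) is just the pooled rate for Drug Y: 190/300 = 0.633.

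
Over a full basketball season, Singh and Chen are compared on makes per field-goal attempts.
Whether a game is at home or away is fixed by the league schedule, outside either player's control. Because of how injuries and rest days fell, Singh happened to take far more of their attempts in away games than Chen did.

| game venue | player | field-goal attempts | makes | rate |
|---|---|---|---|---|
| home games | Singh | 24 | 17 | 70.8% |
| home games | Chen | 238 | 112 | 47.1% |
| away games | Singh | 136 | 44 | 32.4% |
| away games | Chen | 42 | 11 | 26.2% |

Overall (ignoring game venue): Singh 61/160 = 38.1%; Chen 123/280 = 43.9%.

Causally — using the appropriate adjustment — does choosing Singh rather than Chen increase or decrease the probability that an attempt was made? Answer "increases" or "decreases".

increases

Game venue is set before the player has any effect — it is not caused by the player — and it independently drives the outcome. That makes it a confounder, so the causal comparison is within game venue levels.
Within each level — home games: 70.8% vs 47.1%; away games: 32.4% vs 26.2% — Singh is higher every time.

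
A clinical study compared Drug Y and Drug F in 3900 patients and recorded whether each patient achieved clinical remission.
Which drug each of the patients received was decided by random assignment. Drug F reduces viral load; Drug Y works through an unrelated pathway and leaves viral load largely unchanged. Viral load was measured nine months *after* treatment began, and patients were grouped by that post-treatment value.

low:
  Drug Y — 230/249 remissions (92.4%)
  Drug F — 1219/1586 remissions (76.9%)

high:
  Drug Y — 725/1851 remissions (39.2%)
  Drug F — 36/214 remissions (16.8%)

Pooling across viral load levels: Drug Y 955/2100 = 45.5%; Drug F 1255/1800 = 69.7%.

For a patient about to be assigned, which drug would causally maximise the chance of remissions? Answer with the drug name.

Drug F

Viral load lies on the pathway drug → viral load → outcome, so adjusting for it blocks the indirect effect. For the total causal effect of drug, use the unadjusted pooled rates.
Pooled: Drug Y 45.5% vs Drug F 69.7%; Drug F is higher overall.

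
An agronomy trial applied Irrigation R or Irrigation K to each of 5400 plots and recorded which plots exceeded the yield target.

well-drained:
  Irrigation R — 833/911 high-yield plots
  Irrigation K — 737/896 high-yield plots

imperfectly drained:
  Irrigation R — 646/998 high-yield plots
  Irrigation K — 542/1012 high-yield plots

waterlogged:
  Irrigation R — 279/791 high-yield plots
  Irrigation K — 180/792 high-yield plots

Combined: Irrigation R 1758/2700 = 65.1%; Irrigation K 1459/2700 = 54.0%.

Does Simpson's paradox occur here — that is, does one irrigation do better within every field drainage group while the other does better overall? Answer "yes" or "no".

no

Within each field drainage level (well-drained 91.4% vs 82.3%; imperfectly drained 64.7% vs 53.6%; waterlogged 35.3% vs 22.7%), Irrigation R has the higher rate every time. Pooled: 65.1% vs 54.0% — Irrigation R has the higher rate overall. They agree.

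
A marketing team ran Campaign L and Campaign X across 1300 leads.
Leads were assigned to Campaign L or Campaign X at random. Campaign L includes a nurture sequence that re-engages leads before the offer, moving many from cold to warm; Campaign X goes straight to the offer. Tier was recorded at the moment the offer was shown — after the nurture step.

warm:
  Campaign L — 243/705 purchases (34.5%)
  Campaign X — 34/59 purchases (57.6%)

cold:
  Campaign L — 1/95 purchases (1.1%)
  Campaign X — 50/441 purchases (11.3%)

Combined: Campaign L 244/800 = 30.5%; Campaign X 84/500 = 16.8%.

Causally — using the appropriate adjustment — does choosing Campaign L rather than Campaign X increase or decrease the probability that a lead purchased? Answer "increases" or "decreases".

increases

Stratifying would compare campaigns among leads the campaigns themselves sorted into engagement tier groups — a form of selection on an intermediate. The unconditioned pooled rates give the total causal effect.
Pooled: Campaign L 30.5% vs Campaign X 16.8%; Campaign L is higher overall.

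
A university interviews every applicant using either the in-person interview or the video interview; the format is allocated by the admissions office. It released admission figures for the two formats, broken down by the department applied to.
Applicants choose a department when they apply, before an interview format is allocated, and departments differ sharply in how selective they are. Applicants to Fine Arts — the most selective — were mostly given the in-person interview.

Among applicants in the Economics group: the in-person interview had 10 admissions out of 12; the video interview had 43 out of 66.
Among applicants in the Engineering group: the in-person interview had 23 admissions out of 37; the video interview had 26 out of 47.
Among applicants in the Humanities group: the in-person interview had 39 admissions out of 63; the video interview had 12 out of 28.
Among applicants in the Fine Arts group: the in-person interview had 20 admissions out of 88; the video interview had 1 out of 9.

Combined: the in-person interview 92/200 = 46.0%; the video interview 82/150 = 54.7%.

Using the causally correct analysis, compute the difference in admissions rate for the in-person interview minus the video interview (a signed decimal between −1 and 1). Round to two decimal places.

+0.14

The imbalance in department arose from how applicants were allocated, not from anything the interview format did; and department independently affects the outcome. The pooled gap is confounded — condition on department.
Adjusting over the population distribution of department: 0.223·(0.833−0.652) + 0.240·(0.622−0.553) + 0.260·(0.619−0.429) + 0.277·(0.227−0.111) = +0.139.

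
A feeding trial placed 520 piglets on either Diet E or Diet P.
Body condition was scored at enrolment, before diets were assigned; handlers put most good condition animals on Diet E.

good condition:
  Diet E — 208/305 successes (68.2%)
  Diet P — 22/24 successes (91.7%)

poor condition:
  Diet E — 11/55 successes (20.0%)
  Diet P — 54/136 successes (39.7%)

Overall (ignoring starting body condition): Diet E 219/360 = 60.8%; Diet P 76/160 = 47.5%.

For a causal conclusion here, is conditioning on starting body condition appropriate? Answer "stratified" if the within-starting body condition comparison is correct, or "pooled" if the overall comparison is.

stratified

Diet P is higher inside every starting body condition stratum but Diet E is higher in aggregate. Whether to stratify depends on how starting body condition relates to the diet.
Starting body condition is set before the diet has any effect — it is not caused by the diet — and it independently drives the outcome. That makes it a confounder, so the causal comparison is within starting body condition levels.
Within each level — good condition: 68.2% vs 91.7%; poor condition: 20.0% vs 39.7% — Diet P is higher every time.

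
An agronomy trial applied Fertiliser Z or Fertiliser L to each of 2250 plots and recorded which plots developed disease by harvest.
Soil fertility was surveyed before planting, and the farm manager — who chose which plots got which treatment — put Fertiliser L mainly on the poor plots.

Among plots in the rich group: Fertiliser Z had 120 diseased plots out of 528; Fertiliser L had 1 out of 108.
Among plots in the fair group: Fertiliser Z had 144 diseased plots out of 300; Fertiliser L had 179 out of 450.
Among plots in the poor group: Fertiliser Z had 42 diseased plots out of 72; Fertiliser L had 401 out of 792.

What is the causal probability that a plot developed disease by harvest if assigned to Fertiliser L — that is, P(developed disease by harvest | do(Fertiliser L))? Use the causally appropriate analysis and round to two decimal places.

0.33

The soil fertility-specific comparison favours Fertiliser L throughout, but the pooled figures favour Fertiliser Z. The question is whether to condition on soil fertility.
The imbalance in soil fertility arose from how plots were allocated, not from anything the fertiliser did; and soil fertility independently affects the outcome. The pooled gap is confounded — condition on soil fertility.
Standardising Fertiliser L to the population soil fertility mix: 0.283·1/108 + 0.333·179/450 + 0.384·401/792 = 0.330.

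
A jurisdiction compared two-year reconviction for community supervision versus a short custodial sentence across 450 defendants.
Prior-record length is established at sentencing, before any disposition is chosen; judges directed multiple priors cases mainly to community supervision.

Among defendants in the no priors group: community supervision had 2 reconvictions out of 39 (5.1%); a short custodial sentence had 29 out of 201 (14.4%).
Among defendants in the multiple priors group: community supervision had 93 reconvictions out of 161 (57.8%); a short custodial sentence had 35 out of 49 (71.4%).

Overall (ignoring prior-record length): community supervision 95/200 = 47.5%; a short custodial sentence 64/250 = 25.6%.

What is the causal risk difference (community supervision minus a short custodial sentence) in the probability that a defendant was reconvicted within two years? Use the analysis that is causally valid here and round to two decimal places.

The prior-record length-specific comparison favours community supervision throughout, but the pooled figures favour a short custodial sentence. The question is whether to condition on prior-record length.
Since prior-record length is a pre-existing factor (not a product of the disposition) and it affects the outcome on its own, it is a confounder. The stratified rates, not the pooled rate, identify the causal effect.
Adjusting over the population distribution of prior-record length: 0.533·(0.051−0.144) + 0.467·(0.578−0.714) = -0.113.

-0.11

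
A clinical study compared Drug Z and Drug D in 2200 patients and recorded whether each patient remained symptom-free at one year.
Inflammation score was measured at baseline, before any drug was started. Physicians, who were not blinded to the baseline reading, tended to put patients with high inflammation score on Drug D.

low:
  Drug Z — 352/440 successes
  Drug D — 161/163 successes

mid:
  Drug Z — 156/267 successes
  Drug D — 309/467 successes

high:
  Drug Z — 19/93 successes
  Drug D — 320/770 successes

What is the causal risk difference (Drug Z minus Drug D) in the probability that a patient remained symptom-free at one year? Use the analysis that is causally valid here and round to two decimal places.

Here inflammation score is a common cause — it drives both which drug a case falls under and the outcome. The crude comparison mixes populations; the stratum-specific rates are the causally relevant ones.
Adjusting over the population distribution of inflammation score: 0.274·(0.800−0.988) + 0.334·(0.584−0.662) + 0.392·(0.204−0.416) = -0.160.

-0.16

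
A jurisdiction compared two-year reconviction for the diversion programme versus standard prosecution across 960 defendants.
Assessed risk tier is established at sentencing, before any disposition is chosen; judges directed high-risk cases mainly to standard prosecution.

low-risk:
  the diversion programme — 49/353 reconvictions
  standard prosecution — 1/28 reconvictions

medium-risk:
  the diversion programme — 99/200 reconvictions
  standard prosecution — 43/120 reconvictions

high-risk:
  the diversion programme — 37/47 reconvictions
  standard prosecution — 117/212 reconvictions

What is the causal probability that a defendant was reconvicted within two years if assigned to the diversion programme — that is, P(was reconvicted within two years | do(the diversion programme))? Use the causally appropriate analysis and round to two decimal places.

0.43

The stratified and pooled comparisons disagree (standard prosecution wins within each assessed risk tier; the diversion programme wins overall), so the answer turns on the causal role of assessed risk tier.
Since assessed risk tier is a pre-existing factor (not a product of the disposition) and it affects the outcome on its own, it is a confounder. The stratified rates, not the pooled rate, identify the causal effect.
Standardising the diversion programme to the population assessed risk tier mix: 0.397·49/353 + 0.333·99/200 + 0.270·37/47 = 0.432.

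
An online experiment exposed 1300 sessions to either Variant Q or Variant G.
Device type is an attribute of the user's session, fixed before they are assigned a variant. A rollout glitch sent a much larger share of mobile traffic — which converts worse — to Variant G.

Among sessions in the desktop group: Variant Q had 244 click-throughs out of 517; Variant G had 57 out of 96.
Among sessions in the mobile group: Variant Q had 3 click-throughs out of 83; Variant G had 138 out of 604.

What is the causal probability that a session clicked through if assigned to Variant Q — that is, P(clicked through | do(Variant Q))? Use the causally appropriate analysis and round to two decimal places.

Within every device type level Variant G has the higher rate, yet pooled Variant Q does — Simpson's reversal.
Since device type is a pre-existing factor (not a product of the variant) and it affects the outcome on its own, it is a confounder. The stratified rates, not the pooled rate, identify the causal effect.
Standardising Variant Q to the population device type mix: 0.472·244/517 + 0.528·3/83 = 0.242.

0.24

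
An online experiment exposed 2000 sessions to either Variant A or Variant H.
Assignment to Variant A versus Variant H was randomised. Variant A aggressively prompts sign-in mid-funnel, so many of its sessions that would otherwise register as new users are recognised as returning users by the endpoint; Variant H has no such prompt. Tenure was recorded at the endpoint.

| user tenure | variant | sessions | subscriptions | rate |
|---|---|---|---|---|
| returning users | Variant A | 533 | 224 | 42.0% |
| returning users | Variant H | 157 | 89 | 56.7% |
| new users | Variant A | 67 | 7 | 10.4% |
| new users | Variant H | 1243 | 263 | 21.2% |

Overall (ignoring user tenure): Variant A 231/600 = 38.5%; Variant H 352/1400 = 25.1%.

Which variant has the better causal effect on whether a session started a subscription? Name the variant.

Variant A

User tenure lies on the pathway variant → user tenure → outcome, so adjusting for it blocks the indirect effect. For the total causal effect of variant, use the unadjusted pooled rates.
Pooled: Variant A 38.5% vs Variant H 25.1%; Variant A is higher overall.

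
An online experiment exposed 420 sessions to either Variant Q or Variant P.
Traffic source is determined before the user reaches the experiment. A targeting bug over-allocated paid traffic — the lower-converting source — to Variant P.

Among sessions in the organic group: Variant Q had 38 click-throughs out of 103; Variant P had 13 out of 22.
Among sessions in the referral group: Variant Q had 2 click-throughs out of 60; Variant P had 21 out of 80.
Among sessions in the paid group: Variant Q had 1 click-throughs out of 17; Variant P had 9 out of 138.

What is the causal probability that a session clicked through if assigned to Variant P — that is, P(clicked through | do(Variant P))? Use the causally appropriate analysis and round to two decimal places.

0.29

Within every traffic source level Variant P has the higher rate, yet pooled Variant Q does — Simpson's reversal.
Since traffic source is a pre-existing factor (not a product of the variant) and it affects the outcome on its own, it is a confounder. The stratified rates, not the pooled rate, identify the causal effect.
Standardising Variant P to the population traffic source mix: 0.298·13/22 + 0.333·21/80 + 0.369·9/138 = 0.287.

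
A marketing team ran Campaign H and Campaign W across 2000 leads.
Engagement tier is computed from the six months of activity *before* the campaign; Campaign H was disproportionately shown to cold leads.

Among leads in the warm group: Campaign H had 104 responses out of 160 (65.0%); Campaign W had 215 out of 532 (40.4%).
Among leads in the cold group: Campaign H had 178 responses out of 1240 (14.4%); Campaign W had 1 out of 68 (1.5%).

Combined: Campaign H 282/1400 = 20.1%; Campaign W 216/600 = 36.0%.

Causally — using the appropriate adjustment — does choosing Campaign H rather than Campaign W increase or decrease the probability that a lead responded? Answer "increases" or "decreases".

increases

The engagement tier-specific comparison favours Campaign H throughout, but the pooled figures favour Campaign W. The question is whether to condition on engagement tier.
Engagement tier satisfies the back-door criterion: it is not a descendant of the campaign, and it blocks the spurious path from campaign to outcome. Adjusting for it (i.e., using the within-engagement tier rates) gives the causal effect.
Within each level — warm: 65.0% vs 40.4%; cold: 14.4% vs 1.5% — Campaign H is higher every time.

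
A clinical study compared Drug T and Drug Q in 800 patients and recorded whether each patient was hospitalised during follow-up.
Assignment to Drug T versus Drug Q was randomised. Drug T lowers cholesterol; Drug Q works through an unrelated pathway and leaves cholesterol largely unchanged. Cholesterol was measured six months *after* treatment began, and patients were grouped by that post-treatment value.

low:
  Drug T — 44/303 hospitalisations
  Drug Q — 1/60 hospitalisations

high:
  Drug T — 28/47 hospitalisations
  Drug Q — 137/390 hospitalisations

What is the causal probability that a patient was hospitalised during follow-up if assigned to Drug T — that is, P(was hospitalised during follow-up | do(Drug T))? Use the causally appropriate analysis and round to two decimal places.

The stratified and pooled comparisons disagree (Drug Q wins within each cholesterol; Drug T wins overall), so the answer turns on the causal role of cholesterol.
Cholesterol here is a post-treatment variable shaped by the drug; conditioning on it would introduce bias rather than remove it. The overall comparison is the causal one.
So P(outcome | do(Drug T)) is just the pooled rate for Drug T: 72/350 = 0.206.

0.21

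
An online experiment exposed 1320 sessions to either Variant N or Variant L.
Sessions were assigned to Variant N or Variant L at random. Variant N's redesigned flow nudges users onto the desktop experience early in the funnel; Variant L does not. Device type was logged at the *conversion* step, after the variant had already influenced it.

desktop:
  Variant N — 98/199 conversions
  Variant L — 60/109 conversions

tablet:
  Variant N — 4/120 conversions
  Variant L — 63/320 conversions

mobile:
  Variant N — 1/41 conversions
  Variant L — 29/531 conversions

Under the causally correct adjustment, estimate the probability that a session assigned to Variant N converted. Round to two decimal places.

0.29

The distribution of device type is itself part of what the variant does — it is an intermediate outcome. Holding it fixed would remove that part of the effect; the total effect is the pooled difference.
So P(outcome | do(Variant N)) is just the pooled rate for Variant N: 103/360 = 0.286.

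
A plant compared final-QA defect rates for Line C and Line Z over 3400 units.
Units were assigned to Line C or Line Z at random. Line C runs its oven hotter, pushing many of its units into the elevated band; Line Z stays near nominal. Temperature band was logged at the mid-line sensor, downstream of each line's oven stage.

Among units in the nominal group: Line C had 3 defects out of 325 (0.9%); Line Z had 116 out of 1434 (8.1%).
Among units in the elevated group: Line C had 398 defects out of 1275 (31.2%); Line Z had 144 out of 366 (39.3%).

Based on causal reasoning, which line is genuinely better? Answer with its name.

Line Z

Within every in-process temperature band level Line C has the lower rate, yet pooled Line Z does — Simpson's reversal.
In-process temperature band is recorded after the line and is itself shifted by it — it sits on the causal path from line to outcome. Conditioning on a mediator would strip out part of the effect we want; the pooled comparison gives the total causal effect.
Pooled: Line C 25.1% vs Line Z 14.4%; Line Z is lower overall.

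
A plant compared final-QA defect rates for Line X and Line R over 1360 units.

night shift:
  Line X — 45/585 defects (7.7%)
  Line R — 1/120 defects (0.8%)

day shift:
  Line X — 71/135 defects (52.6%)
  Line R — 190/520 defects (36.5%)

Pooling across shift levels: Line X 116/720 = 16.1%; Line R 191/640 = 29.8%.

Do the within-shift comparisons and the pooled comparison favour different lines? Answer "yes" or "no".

yes

Within each shift level (night shift 7.7% vs 0.8%; day shift 52.6% vs 36.5%), Line R has the lower rate every time. Pooled: 16.1% vs 29.8% — Line X has the lower rate overall. The two comparisons disagree.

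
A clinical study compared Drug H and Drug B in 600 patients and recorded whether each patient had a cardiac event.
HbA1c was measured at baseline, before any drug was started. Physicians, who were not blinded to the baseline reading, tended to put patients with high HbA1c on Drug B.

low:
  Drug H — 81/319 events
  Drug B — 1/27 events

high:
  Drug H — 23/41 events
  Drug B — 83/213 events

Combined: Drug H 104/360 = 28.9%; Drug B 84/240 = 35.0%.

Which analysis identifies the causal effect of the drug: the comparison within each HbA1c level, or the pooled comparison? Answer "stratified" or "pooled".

The stratified and pooled comparisons disagree (Drug B wins within each HbA1c; Drug H wins overall), so the answer turns on the causal role of HbA1c.
The imbalance in HbA1c arose from how patients were allocated, not from anything the drug did; and HbA1c independently affects the outcome. The pooled gap is confounded — condition on HbA1c.
Within each level — low: 25.4% vs 3.7%; high: 56.1% vs 39.0% — Drug B is lower every time.

stratified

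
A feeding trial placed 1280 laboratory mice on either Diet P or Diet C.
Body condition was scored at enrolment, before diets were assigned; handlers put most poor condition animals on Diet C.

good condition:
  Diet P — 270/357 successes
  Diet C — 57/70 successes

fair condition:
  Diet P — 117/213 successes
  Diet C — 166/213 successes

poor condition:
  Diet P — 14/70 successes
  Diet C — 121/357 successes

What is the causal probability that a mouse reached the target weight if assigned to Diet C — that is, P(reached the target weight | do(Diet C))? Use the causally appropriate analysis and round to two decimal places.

0.64

Here starting body condition is a common cause — it drives both which diet a case falls under and the outcome. The crude comparison mixes populations; the stratum-specific rates are the causally relevant ones.
Standardising Diet C to the population starting body condition mix: 0.334·57/70 + 0.333·166/213 + 0.334·121/357 = 0.644.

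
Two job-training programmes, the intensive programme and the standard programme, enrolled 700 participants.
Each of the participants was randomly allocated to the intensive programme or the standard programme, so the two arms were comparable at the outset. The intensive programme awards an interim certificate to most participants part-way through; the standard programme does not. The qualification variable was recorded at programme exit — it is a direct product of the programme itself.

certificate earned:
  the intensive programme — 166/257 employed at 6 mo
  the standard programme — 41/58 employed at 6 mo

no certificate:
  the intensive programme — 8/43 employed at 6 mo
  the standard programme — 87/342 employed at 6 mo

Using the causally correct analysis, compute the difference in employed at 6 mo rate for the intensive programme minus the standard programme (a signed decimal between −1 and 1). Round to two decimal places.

+0.26

Qualification attained during the programme lies on the pathway programme → qualification attained during the programme → outcome, so adjusting for it blocks the indirect effect. For the total causal effect of programme, use the unadjusted pooled rates.
The causal difference is the pooled difference: 0.580 − 0.320 = +0.260.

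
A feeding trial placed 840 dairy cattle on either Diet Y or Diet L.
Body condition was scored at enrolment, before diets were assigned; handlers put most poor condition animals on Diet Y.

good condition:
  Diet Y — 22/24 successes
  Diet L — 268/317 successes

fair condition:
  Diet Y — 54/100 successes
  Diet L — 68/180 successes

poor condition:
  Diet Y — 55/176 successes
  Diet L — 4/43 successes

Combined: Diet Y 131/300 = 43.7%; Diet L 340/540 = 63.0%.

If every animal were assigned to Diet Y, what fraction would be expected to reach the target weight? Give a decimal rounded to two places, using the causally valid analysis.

0.63

Starting body condition satisfies the back-door criterion: it is not a descendant of the diet, and it blocks the spurious path from diet to outcome. Adjusting for it (i.e., using the within-starting body condition rates) gives the causal effect.
Standardising Diet Y to the population starting body condition mix: 0.406·22/24 + 0.333·54/100 + 0.261·55/176 = 0.634.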